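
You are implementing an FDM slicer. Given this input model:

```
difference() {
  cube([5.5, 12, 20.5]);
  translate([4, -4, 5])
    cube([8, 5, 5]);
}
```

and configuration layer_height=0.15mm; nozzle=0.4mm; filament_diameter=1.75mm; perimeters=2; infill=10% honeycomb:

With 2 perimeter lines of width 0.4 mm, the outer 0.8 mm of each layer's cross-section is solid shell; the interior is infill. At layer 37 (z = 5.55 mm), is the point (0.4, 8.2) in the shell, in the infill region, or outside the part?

shell

At z = 5.55 mm: the 5.5×12 cube contributes its full rectangle; the cube at (4, -4) is present — its section is the full 8×5 rectangle; Taking the first minus the rest: starting from the 5.5×12 cube, the 8×5 cube at (4, -4) partially overlaps it — only the 1.50 mm² overlap (of its 40.00 mm²) is removed, clipping the outline — 1 connected region. Overall, the cross-section is a single solid region. The nearest boundary edge runs (0.00, 0.00)→(0.00, 12.00); distance from the point to it = 0.40 mm. The point is inside the cross-section, 0.40 mm from the nearest boundary — within the 0.8 mm shell band (2 × 0.4).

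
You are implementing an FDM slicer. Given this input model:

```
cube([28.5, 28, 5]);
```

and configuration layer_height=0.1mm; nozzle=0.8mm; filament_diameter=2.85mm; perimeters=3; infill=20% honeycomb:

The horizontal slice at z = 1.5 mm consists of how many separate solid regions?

1

At z = 1.5 mm: the cube (footprint 28.5×28) is included at this height. The result has 1 disconnected region.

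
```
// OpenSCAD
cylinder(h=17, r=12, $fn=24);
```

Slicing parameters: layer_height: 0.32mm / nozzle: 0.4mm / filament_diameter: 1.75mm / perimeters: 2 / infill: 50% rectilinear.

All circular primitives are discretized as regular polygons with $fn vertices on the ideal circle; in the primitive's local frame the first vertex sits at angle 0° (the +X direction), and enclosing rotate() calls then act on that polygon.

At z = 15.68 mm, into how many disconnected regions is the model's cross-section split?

1

At z = 15.68 mm: the r=12 cylinder gives a regular 24-gon of circumradius 12 (constant along its height). The result has 1 disconnected region.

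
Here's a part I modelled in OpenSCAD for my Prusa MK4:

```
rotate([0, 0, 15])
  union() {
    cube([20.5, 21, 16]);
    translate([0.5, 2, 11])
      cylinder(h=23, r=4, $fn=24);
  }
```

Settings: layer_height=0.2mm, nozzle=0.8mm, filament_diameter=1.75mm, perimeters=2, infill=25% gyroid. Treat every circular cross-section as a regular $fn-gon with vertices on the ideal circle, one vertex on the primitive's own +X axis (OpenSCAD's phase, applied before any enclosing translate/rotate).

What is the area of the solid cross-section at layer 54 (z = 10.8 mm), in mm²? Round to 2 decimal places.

430.50 mm²

At z = 10.8 mm: the cube is present — its section is the full 20.5×21 rectangle (area 430.50 mm²); the cylinder at (0.5, 2) is not intersected at this z (z outside [11, 34]); Merging all regions: only the 20.5×21 cube is present, so the union is just that shape — area = 430.50 mm²; (rotated 15° about Z; rotation is an isometry so areas/perimeters/island counts are preserved). Overall, the cross-section is a single solid region. Net area = 430.50 mm².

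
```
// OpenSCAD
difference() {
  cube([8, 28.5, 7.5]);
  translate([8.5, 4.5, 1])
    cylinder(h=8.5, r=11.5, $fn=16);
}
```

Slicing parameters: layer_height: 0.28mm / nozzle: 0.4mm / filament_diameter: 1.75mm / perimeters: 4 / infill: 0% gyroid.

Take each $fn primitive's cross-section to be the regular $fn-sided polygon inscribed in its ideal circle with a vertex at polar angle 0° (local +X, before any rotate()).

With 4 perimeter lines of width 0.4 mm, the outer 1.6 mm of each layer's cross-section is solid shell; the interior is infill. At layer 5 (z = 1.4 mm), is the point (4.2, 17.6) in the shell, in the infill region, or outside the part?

infill

At z = 1.4 mm: the cube (footprint 8×28.5) is included at this height; the r=11.5 cylinder at (8.5, 4.5) gives a regular 16-gon of circumradius 11.5 (constant along its height); Taking the first minus the rest: starting from the 8×28.5 cube, the r=11.5 cylinder at (8.5, 4.5) partially overlaps it — only the 116.84 mm² overlap (of its 404.88 mm²) is removed, clipping the outline — 1 connected region. Overall, the cross-section is a single solid region. The nearest boundary edge runs (8.00, 15.90)→(4.10, 15.12); distance from the point to it = 2.41 mm. The point is inside the cross-section and 2.41 mm from the nearest boundary — more than the 1.6 mm shell width (4 × 0.4), so it's in the infill interior.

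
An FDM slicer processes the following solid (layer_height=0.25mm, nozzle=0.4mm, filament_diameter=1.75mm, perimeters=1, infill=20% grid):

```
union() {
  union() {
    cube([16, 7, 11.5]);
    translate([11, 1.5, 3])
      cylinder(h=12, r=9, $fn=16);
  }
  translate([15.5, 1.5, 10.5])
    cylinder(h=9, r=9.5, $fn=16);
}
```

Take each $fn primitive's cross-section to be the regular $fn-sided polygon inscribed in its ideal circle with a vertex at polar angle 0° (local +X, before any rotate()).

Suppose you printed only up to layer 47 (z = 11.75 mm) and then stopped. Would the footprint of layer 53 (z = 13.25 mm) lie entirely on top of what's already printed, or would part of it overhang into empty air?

entirely on top

Compare the two slices. At z = 11.75: the cube is absent (z outside [0, 11.5]); the r=9 cylinder at (11, 1.5) contributes a regular 16-gon of circumradius 9 (area = (16/2)·9.000²·sin(360°/16) = 247.98 mm²); Combining (union): only the r=9 cylinder at (11, 1.5) is present, so the union is just that shape — area = 247.98 mm²; the r=9.5 cylinder at (15.5, 1.5) gives a regular 16-gon of circumradius 9.5 (constant along its height) (area = (16/2)·9.500²·sin(360°/16) = 276.30 mm²); Taking the union: the regions partially overlap — summed areas 524.28 mm² minus the doubly-counted overlap 180.27 mm² gives 344.00 mm² — area = 344.00 mm². At z = 13.25: the cube is not intersected at this z (z outside [0, 11.5]); the r=9 cylinder at (11, 1.5) gives a regular 16-gon of circumradius 9 (constant along its height) (area = (16/2)·9.000²·sin(360°/16) = 247.98 mm²); Taking the union: only the r=9 cylinder at (11, 1.5) is present, so the union is just that shape — area = 247.98 mm²; the cylinder at (15.5, 1.5): section is a regular 16-gon, circumradius r=9.5 (area = (16/2)·9.500²·sin(360°/16) = 276.30 mm²); Merging all regions: the regions partially overlap — summed areas 524.28 mm² minus the doubly-counted overlap 180.27 mm² gives 344.00 mm² — area = 344.00 mm². Checking containment: the cross-section at z = 13.25 is a subset of the cross-section at z = 11.75.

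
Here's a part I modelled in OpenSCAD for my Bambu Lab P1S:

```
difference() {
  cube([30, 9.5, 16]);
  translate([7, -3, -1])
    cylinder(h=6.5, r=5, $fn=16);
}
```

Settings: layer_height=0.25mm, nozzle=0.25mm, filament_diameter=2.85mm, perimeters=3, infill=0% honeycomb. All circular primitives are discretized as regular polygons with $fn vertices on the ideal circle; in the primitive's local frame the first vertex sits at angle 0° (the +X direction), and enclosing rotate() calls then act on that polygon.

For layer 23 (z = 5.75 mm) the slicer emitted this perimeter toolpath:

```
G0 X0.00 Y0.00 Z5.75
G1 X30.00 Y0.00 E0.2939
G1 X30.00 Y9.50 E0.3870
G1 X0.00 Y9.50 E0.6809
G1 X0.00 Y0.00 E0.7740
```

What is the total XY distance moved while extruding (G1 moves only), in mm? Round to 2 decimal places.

Sum the Euclidean lengths of each G1 segment: total = 79.00 mm.

79.00 mm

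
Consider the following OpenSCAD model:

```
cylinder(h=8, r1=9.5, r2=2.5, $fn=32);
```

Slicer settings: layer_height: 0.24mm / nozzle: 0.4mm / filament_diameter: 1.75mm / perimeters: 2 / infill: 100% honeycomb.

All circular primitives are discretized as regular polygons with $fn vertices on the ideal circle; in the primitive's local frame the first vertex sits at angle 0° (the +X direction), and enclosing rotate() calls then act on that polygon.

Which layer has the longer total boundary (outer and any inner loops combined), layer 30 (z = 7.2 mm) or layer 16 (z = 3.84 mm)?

layer 16 (z = 3.84 mm)

Layer 30 (z = 7.2): the cone contributes a regular 32-gon of circumradius 3.200 (interpolated between r1=9.5 and r2=2.5 at t=0.900) (perimeter = 2·32·3.200·sin(180°/32) = 20.07 mm). So its perimeter = 20.07 mm. Layer 16 (z = 3.84): the cone (r1=9.5→r2=2.5) has section circumradius 6.140 here — a regular 32-gon (perimeter = 2·32·6.140·sin(180°/32) = 38.52 mm). So its perimeter = 38.52 mm. Layer 16 is larger (38.52 vs 20.07 mm).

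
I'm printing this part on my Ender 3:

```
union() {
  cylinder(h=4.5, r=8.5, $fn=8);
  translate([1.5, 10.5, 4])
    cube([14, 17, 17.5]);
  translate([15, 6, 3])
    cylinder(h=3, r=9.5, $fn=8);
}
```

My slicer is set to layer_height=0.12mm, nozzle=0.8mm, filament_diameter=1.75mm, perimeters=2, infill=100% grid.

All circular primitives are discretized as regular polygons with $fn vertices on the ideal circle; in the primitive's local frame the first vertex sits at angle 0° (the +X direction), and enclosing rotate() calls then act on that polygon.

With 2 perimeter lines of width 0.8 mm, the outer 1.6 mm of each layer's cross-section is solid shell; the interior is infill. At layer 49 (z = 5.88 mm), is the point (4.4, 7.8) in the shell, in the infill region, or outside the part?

At z = 5.88 mm: the cylinder does not reach this height (z outside [0, 4.5]); the 14×17 cube at (1.5, 10.5) contributes its full rectangle; the r=9.5 cylinder at (15, 6) contributes a regular 8-gon of circumradius 9.5; Taking the union: the regions partially overlap (shared area 27.71 mm²), so overlapping operands fuse into one piece — 1 connected region. Overall, the cross-section is a single solid region. The nearest boundary edge runs (5.50, 6.00)→(7.36, 10.50); distance from the point to it = 1.71 mm. The point is not inside any of the regions above, so it lies outside the cross-section (1.71 mm from the nearest boundary).

outside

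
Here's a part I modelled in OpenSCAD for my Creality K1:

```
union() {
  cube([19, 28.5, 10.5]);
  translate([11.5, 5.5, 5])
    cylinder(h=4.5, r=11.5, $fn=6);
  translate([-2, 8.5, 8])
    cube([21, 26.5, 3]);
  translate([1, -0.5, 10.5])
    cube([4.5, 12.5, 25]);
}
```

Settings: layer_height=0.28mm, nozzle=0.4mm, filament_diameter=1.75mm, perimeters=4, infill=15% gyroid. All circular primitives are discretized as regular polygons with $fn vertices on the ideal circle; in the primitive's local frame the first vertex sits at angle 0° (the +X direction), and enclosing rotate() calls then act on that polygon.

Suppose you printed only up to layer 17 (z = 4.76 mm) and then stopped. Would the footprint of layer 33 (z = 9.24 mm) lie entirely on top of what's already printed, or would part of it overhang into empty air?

Compare the two slices. At z = 4.76: the cube (footprint 19×28.5) is included at this height (area 541.50 mm²); the cylinder at (11.5, 5.5) does not reach this height (z outside [5, 9.5]); the cube at (-2, 8.5) is not intersected at this z (z outside [8, 11]); the cube at (1, -0.5) is absent (z outside [10.5, 35.5]); Taking the union: only the 19×28.5 cube is present, so the union is just that shape — area = 541.50 mm². At z = 9.24: the cube (footprint 19×28.5) is included at this height (area 541.50 mm²); the r=11.5 cylinder at (11.5, 5.5) contributes a regular 6-gon of circumradius 11.5 (area = (6/2)·11.500²·sin(360°/6) = 343.60 mm²); the cube at (-2, 8.5) is present — its section is the full 21×26.5 rectangle (area 556.50 mm²); the cube at (1, -0.5) does not reach this height (z outside [10.5, 35.5]); Combining (union): the regions partially overlap — summed areas 1441.60 mm² minus the doubly-counted overlap 633.71 mm² gives 807.89 mm² — area = 807.89 mm². Checking containment: at z = 9.24 the cross-section extends beyond the z = 4.76 cross-section by about 266.39 mm².

part overhangs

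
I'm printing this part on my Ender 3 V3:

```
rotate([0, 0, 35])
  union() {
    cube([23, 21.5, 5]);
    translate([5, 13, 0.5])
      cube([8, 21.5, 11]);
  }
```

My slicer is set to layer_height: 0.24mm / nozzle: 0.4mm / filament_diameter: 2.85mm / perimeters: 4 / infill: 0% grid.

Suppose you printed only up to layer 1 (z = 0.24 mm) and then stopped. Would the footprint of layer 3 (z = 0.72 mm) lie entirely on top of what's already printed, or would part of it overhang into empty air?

part overhangs

Compare the two slices. At z = 0.24: the cube (footprint 23×21.5) is included at this height (area 494.50 mm²); the cube at (5, 13) is absent (z outside [0.5, 11.5]); Combining (union): only the 23×21.5 cube is present, so the union is just that shape — area = 494.50 mm²; (whole slice rotated 35° about Z — lengths, areas and connectivity unchanged). At z = 0.72: the 23×21.5 cube contributes its full rectangle (area 494.50 mm²); the cube at (5, 13) is present — its section is the full 8×21.5 rectangle (area 172.00 mm²); Taking the union: the regions partially overlap — summed areas 666.50 mm² minus the doubly-counted overlap 68.00 mm² gives 598.50 mm² — area = 598.50 mm²; (rotated 35° about Z; rotation is an isometry so areas/perimeters/island counts are preserved). Checking containment: at z = 0.72 the cross-section extends beyond the z = 0.24 cross-section by about 104.00 mm².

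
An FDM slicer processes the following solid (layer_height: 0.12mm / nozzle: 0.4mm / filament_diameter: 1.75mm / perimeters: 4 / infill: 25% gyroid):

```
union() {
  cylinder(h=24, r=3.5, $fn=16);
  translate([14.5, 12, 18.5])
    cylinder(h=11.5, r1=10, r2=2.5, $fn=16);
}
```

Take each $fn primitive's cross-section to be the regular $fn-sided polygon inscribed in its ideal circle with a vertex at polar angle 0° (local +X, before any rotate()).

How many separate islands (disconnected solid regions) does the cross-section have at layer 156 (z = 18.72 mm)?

2

At z = 18.72 mm: the cylinder: section is a regular 16-gon, circumradius r=3.5; the cone at (14.5, 12) (r1=10→r2=2.5) has section circumradius 9.857 here — a regular 16-gon; Merging all regions: the 2 present regions are separate (no shared area or edge), so areas and boundary lengths simply add and each stays a separate island — 2 connected regions. Overall, the cross-section has 2 separate islands. Island count = 2.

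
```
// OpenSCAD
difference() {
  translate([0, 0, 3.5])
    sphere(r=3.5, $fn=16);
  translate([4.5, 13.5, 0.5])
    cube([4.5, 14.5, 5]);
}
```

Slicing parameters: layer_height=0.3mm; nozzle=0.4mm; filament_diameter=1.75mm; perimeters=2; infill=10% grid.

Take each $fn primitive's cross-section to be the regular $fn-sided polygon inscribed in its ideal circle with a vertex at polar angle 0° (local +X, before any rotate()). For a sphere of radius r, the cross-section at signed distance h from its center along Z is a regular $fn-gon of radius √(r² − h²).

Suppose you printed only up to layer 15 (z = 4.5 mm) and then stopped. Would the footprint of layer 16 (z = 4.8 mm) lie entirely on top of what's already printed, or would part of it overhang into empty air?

Compare the two slices. At z = 4.5: the sphere: section is a regular 16-gon, circumradius = √(r²−h²) = √(3.5²−1²) = 3.354 (area = (16/2)·3.354²·sin(360°/16) = 34.44 mm²); the cube at (4.5, 13.5) (footprint 4.5×14.5) is included at this height (area 65.25 mm²); Taking the first minus the rest: starting from the r=3.5 sphere (34.44 mm²), the 4.5×14.5 cube at (4.5, 13.5) misses the remaining region (no effect) — area = 34.44 mm². At z = 4.8: the r=3.5 sphere slices to a regular 16-gon of circumradius 3.250 (√(r²−h²) with h=1.3 from center) (area = (16/2)·3.250²·sin(360°/16) = 32.33 mm²); the cube at (4.5, 13.5) (footprint 4.5×14.5) is included at this height (area 65.25 mm²); Subtracting the remaining from the first: starting from the r=3.5 sphere (32.33 mm²), the 4.5×14.5 cube at (4.5, 13.5) misses the remaining region (no effect) — area = 32.33 mm². Checking containment: the cross-section at z = 4.8 is a subset of the cross-section at z = 4.5.

entirely on top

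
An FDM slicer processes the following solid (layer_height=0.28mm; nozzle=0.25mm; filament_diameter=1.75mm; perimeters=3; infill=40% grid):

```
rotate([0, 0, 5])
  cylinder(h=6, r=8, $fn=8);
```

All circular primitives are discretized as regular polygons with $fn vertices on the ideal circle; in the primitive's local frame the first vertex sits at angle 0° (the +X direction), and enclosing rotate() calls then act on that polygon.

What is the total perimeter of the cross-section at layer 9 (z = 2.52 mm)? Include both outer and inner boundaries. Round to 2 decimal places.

At z = 2.52 mm: the r=8 cylinder contributes a regular 8-gon of circumradius 8 (perimeter = 2·8·8.000·sin(180°/8) = 48.98 mm); (rotated 5° about Z; rotation is an isometry so areas/perimeters/island counts are preserved). Overall, the cross-section is a single solid region. Total boundary length (outer) = 48.98 mm.

48.98 mm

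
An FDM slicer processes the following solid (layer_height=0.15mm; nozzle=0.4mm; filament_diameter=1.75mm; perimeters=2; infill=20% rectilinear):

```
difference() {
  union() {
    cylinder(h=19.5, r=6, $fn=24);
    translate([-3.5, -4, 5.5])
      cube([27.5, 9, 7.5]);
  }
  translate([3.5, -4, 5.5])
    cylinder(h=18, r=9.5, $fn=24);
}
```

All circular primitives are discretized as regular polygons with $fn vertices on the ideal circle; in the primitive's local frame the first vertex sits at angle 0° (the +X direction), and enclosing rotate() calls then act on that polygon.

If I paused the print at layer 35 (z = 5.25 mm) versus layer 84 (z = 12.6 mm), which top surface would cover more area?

Layer 35 (z = 5.25): the r=6 cylinder gives a regular 24-gon of circumradius 6 (constant along its height) (area = (24/2)·6.000²·sin(360°/24) = 111.81 mm²); the cube at (-3.5, -4) does not reach this height (z outside [5.5, 13]); Merging all regions: only the r=6 cylinder is present, so the union is just that shape — area = 111.81 mm²; the cylinder at (3.5, -4) does not reach this height (z outside [5.5, 23.5]); After the difference (first − rest): none of the subtracted shapes is present at this height, so the result so far is unchanged — area = 111.81 mm². So its area = 111.81 mm². Layer 84 (z = 12.6): the r=6 cylinder gives a regular 24-gon of circumradius 6 (constant along its height) (area = (24/2)·6.000²·sin(360°/24) = 111.81 mm²); the cube at (-3.5, -4) (footprint 27.5×9) is included at this height (area 247.50 mm²); Taking the union: the regions partially overlap — summed areas 359.31 mm² minus the doubly-counted overlap 79.22 mm² gives 280.09 mm² — area = 280.09 mm²; the cylinder at (3.5, -4): section is a regular 24-gon, circumradius r=9.5 (area = (24/2)·9.500²·sin(360°/24) = 280.30 mm²); Subtracting the remaining from the first: starting from the result so far (280.09 mm²), the r=9.5 cylinder at (3.5, -4) partially overlaps it — only the 149.54 mm² overlap (of its 280.30 mm²) is removed, clipping the outline — area = 130.55 mm². So its area = 130.55 mm². Layer 84 is larger (130.55 vs 111.81 mm²).

layer 84 (z = 12.6 mm)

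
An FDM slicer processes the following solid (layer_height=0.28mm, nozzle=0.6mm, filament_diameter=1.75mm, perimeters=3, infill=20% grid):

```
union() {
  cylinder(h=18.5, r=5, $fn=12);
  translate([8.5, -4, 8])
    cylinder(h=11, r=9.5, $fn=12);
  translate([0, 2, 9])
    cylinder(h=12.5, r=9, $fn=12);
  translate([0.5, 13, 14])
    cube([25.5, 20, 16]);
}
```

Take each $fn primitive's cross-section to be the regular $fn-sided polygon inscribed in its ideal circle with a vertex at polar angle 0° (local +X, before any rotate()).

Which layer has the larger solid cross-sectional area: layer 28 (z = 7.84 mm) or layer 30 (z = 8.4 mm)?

layer 30 (z = 8.4 mm)

Layer 28 (z = 7.84): the r=5 cylinder gives a regular 12-gon of circumradius 5 (constant along its height) (area = (12/2)·5.000²·sin(360°/12) = 75.00 mm²); the cylinder at (8.5, -4) does not reach this height (z outside [8, 19]); the cylinder at (0, 2) is absent (z outside [9, 21.5]); the cube at (0.5, 13) does not reach this height (z outside [14, 30]); Taking the union: only the r=5 cylinder is present, so the union is just that shape — area = 75.00 mm². So its area = 75.00 mm². Layer 30 (z = 8.4): the r=5 cylinder gives a regular 12-gon of circumradius 5 (constant along its height) (area = (12/2)·5.000²·sin(360°/12) = 75.00 mm²); the r=9.5 cylinder at (8.5, -4) gives a regular 12-gon of circumradius 9.5 (constant along its height) (area = (12/2)·9.500²·sin(360°/12) = 270.75 mm²); the cylinder at (0, 2) does not reach this height (z outside [9, 21.5]); the cube at (0.5, 13) is not intersected at this z (z outside [14, 30]); Merging all regions: the regions partially overlap — summed areas 345.75 mm² minus the doubly-counted overlap 32.25 mm² gives 313.50 mm² — area = 313.50 mm². So its area = 313.50 mm². Layer 30 is larger (313.50 vs 75.00 mm²).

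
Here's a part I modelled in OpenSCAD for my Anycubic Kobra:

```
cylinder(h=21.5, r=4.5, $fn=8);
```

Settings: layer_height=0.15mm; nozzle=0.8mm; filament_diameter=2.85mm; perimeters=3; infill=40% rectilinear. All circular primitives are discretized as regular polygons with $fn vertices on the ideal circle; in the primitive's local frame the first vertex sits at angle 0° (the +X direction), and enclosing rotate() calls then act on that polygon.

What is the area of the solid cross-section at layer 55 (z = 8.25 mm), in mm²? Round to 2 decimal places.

57.28 mm²

At z = 8.25 mm: the cylinder: section is a regular 8-gon, circumradius r=4.5 (area = (8/2)·4.500²·sin(360°/8) = 57.28 mm²). Overall, the cross-section is a single solid region. Net area = 57.28 mm².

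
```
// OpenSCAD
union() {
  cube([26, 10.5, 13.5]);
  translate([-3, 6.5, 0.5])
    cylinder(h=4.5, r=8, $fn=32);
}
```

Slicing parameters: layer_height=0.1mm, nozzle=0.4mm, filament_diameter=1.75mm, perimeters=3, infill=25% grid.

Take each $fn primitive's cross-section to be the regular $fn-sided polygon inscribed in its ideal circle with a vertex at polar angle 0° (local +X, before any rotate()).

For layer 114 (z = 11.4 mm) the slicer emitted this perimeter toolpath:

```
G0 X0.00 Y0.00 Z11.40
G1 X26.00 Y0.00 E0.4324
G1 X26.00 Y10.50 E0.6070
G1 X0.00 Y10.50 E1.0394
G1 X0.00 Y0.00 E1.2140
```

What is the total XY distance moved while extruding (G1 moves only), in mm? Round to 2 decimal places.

Sum the Euclidean lengths of each G1 segment: total = 73.00 mm.

73.00 mm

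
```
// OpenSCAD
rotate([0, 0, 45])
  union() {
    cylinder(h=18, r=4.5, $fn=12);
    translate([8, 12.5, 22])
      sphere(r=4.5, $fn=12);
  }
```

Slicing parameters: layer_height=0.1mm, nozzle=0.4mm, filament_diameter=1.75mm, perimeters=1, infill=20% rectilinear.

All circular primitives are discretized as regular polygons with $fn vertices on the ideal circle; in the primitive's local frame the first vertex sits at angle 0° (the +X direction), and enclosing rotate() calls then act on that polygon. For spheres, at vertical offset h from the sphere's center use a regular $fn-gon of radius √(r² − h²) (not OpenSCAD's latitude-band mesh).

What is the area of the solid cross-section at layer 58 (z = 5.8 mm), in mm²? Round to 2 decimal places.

60.75 mm²

At z = 5.8 mm: the r=4.5 cylinder contributes a regular 12-gon of circumradius 4.5 (area = (12/2)·4.500²·sin(360°/12) = 60.75 mm²); the sphere at (8, 12.5) does not reach this height (|z−center|=16.200 > r=4.5); Taking the union: only the r=4.5 cylinder is present, so the union is just that shape — area = 60.75 mm²; (rotated 45° about Z; rotation is an isometry so areas/perimeters/island counts are preserved). Overall, the cross-section is a single solid region. Net area = 60.75 mm².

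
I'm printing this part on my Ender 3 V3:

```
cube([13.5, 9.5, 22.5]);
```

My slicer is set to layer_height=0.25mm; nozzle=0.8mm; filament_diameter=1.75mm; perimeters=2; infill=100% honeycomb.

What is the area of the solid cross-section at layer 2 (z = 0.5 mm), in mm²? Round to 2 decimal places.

At z = 0.5 mm: the cube is present — its section is the full 13.5×9.5 rectangle (area 128.25 mm²). Overall, the cross-section is a single solid region. Net area = 128.25 mm².

128.25 mm²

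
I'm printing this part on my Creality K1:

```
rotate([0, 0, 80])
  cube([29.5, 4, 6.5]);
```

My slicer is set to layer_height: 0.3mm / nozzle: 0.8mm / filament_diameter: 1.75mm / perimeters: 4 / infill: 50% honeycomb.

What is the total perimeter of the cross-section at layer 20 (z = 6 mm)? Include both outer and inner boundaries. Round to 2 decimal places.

At z = 6 mm: the cube is present — its section is the full 29.5×4 rectangle (perimeter 67.00 mm); (rotated 80° about Z; rotation is an isometry so areas/perimeters/island counts are preserved). Overall, the cross-section is a single solid region. Total boundary length (outer) = 67.00 mm.

67.00 mm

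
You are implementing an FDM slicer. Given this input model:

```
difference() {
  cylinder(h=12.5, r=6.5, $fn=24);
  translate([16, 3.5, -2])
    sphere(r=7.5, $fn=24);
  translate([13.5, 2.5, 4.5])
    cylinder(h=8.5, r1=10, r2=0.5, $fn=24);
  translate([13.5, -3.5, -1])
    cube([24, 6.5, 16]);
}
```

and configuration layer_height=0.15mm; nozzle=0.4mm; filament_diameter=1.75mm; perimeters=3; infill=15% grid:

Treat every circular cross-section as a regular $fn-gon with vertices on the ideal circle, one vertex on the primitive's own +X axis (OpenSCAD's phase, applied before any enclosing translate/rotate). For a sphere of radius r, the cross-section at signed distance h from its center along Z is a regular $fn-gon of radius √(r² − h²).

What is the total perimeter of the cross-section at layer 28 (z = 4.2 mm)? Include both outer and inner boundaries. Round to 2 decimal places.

40.72 mm

At z = 4.2 mm: the r=6.5 cylinder gives a regular 24-gon of circumradius 6.5 (constant along its height) (perimeter = 2·24·6.500·sin(180°/24) = 40.72 mm); the sphere at (16, 3.5): section is a regular 24-gon, circumradius = √(r²−h²) = √(7.5²−6.2²) = 4.220 (perimeter = 2·24·4.220·sin(180°/24) = 26.44 mm); the cone at (13.5, 2.5) is absent (z outside [4.5, 13]); the cube at (13.5, -3.5) is present — its section is the full 24×6.5 rectangle (perimeter 61.00 mm); Taking the first minus the rest: starting from the r=6.5 cylinder, the r=7.5 sphere at (16, 3.5) misses the remaining region (no effect); the 24×6.5 cube at (13.5, -3.5) misses the remaining region (no effect) — boundary = 40.72 mm. Overall, the cross-section is a single solid region. Total boundary length (outer) = 40.72 mm.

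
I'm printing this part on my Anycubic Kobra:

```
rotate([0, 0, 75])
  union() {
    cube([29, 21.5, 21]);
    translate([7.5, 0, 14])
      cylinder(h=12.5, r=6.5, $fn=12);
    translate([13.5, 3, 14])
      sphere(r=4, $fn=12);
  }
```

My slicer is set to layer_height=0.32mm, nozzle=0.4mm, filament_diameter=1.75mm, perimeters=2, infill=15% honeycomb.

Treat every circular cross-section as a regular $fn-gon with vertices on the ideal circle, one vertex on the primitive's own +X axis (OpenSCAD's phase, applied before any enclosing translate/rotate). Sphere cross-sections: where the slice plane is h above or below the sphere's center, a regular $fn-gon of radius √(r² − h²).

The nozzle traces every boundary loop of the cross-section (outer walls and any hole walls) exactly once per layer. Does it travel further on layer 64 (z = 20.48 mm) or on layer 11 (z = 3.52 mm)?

layer 64 (z = 20.48 mm)

Layer 64 (z = 20.48): the 29×21.5 cube contributes its full rectangle (perimeter 101.00 mm); the cylinder at (7.5, 0): section is a regular 12-gon, circumradius r=6.5 (perimeter = 2·12·6.500·sin(180°/12) = 40.38 mm); the sphere at (13.5, 3) is absent (|z−center|=6.480 > r=4); Combining (union): the regions partially overlap (shared area 63.37 mm²), so the edge portions inside another operand are dropped and the merged outline is re-measured after clipping — boundary = 108.19 mm; (whole slice rotated 75° about Z — lengths, areas and connectivity unchanged). So its perimeter = 108.19 mm. Layer 11 (z = 3.52): the cube is present — its section is the full 29×21.5 rectangle (perimeter 101.00 mm); the cylinder at (7.5, 0) does not reach this height (z outside [14, 26.5]); the sphere at (13.5, 3) is not intersected at this z (|z−center|=10.480 > r=4); Taking the union: only the 29×21.5 cube is present, so the union is just that shape — boundary = 101.00 mm; (whole slice rotated 75° about Z — lengths, areas and connectivity unchanged). So its perimeter = 101.00 mm. Layer 64 is larger (108.19 vs 101.00 mm).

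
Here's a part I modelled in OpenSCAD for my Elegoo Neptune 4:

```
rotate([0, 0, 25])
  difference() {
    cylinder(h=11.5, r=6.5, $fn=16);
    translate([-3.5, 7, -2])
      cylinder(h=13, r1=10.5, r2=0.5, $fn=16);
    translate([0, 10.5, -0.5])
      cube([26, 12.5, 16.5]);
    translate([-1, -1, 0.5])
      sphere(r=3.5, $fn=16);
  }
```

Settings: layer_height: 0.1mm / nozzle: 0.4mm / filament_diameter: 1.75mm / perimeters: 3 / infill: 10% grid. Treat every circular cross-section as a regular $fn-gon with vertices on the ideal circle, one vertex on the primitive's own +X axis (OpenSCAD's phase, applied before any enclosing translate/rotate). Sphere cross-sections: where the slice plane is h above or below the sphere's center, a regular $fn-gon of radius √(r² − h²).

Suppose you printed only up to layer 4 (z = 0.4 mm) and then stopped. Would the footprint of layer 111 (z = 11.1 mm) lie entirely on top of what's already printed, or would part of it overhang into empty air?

Compare the two slices. At z = 0.4: the r=6.5 cylinder gives a regular 16-gon of circumradius 6.5 (constant along its height) (area = (16/2)·6.500²·sin(360°/16) = 129.35 mm²); the cone at (-3.5, 7) (r1=10.5→r2=0.5) has section circumradius 8.654 here — a regular 16-gon (area = (16/2)·8.654²·sin(360°/16) = 229.27 mm²); the cube at (0, 10.5) is present — its section is the full 26×12.5 rectangle (area 325.00 mm²); the r=3.5 sphere at (-1, -1) contributes a regular 16-gon of circumradius √(3.5²−0.1²) = 3.499 (area = (16/2)·3.499²·sin(360°/16) = 37.47 mm²); After the difference (first − rest): starting from the r=6.5 cylinder (129.35 mm²), the cone at (-3.5, 7) partially overlaps it — only the 62.89 mm² overlap (of its 229.27 mm²) is removed, clipping the outline; the 26×12.5 cube at (0, 10.5) misses the remaining region (no effect); the r=3.5 sphere at (-1, -1) partially overlaps it — only the 19.26 mm² overlap (of its 37.47 mm²) is removed, clipping the outline — area = 47.20 mm²; (whole slice rotated 25° about Z — lengths, areas and connectivity unchanged). At z = 11.1: the r=6.5 cylinder contributes a regular 16-gon of circumradius 6.5 (area = (16/2)·6.500²·sin(360°/16) = 129.35 mm²); the cone at (-3.5, 7) does not reach this height (z outside [-2, 11]); the 26×12.5 cube at (0, 10.5) contributes its full rectangle (area 325.00 mm²); the sphere at (-1, -1) is not intersected at this z (|z−center|=10.600 > r=3.5); Taking the first minus the rest: starting from the r=6.5 cylinder (129.35 mm²), the 26×12.5 cube at (0, 10.5) misses the remaining region (no effect) — area = 129.35 mm²; (whole slice rotated 25° about Z — lengths, areas and connectivity unchanged). Checking containment: at z = 11.1 the cross-section extends beyond the z = 0.4 cross-section by about 82.15 mm².

part overhangs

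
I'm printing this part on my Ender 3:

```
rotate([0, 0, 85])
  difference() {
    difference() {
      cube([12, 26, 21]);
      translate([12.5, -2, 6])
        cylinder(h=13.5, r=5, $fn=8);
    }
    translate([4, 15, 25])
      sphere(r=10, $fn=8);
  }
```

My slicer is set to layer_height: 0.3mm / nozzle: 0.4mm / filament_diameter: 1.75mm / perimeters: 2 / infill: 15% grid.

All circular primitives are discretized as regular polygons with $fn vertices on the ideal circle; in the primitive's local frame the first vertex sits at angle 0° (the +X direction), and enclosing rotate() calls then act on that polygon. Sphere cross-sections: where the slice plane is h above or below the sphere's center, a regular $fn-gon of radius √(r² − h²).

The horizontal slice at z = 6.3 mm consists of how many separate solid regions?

1

At z = 6.3 mm: the cube is present — its section is the full 12×26 rectangle; the cylinder at (12.5, -2): section is a regular 8-gon, circumradius r=5; Subtracting the remaining from the first: starting from the 12×26 cube, the r=5 cylinder at (12.5, -2) partially overlaps it — only the 7.06 mm² overlap (of its 70.71 mm²) is removed, clipping the outline — 1 connected region; the sphere at (4, 15) is absent (|z−center|=18.700 > r=10); Taking the first minus the rest: none of the subtracted shapes is present at this height, so that combined region is unchanged — 1 connected region; (whole slice rotated 85° about Z — lengths, areas and connectivity unchanged). The result has 1 disconnected region.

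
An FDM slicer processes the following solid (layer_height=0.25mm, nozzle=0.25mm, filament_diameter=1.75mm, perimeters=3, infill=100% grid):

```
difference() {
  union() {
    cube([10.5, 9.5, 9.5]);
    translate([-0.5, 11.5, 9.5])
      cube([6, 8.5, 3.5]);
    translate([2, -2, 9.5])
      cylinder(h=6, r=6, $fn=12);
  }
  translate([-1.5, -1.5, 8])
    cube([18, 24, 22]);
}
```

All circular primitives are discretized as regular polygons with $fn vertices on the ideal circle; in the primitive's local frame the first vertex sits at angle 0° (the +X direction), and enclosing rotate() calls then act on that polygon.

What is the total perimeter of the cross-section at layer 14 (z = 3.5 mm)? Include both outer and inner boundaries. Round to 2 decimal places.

40.00 mm

At z = 3.5 mm: the 10.5×9.5 cube contributes its full rectangle (perimeter 40.00 mm); the cube at (-0.5, 11.5) does not reach this height (z outside [9.5, 13]); the cylinder at (2, -2) is absent (z outside [9.5, 15.5]); Taking the union: only the 10.5×9.5 cube is present, so the union is just that shape — boundary = 40.00 mm; the cube at (-1.5, -1.5) does not reach this height (z outside [8, 30]); After the difference (first − rest): none of the subtracted shapes is present at this height, so the result so far is unchanged — boundary = 40.00 mm. Overall, the cross-section is a single solid region. Total boundary length (outer) = 40.00 mm.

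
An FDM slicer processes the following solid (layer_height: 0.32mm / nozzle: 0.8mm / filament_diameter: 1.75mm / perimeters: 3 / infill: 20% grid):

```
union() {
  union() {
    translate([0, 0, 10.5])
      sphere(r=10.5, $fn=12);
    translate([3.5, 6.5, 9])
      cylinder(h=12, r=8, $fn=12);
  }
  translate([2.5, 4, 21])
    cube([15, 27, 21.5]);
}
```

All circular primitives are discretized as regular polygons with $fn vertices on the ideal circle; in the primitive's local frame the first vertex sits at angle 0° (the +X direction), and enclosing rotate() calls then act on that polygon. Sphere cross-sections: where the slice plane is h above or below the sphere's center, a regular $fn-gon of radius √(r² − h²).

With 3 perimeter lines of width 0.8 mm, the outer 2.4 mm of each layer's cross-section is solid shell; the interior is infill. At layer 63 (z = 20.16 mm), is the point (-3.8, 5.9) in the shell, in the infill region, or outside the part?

shell

At z = 20.16 mm: the sphere: section is a regular 12-gon, circumradius = √(r²−h²) = √(10.5²−9.66²) = 4.115; the r=8 cylinder at (3.5, 6.5) gives a regular 12-gon of circumradius 8 (constant along its height); Merging all regions: the regions partially overlap (shared area 26.01 mm²), so overlapping operands fuse into one piece — 1 connected region; the cube at (2.5, 4) is absent (z outside [21, 42.5]); Merging all regions: only that combined region is present, so the union is just that shape — 1 connected region. Overall, the cross-section is a single solid region. The nearest boundary edge runs (-3.43, 2.50)→(-4.50, 6.50); distance from the point to it = 0.52 mm. The point is inside the cross-section, 0.52 mm from the nearest boundary — within the 2.4 mm shell band (3 × 0.8).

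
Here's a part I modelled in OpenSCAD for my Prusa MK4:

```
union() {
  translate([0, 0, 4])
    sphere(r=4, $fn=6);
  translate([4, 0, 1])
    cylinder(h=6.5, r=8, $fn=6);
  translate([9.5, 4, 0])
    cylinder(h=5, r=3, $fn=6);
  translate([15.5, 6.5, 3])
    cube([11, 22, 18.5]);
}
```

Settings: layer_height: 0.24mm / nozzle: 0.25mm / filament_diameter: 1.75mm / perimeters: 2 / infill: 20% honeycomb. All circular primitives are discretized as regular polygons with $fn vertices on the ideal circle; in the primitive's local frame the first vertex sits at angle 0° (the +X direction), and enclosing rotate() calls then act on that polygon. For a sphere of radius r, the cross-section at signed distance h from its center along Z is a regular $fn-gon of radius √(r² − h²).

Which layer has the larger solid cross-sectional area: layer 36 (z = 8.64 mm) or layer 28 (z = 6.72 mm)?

layer 28 (z = 6.72 mm)

Layer 36 (z = 8.64): the sphere does not reach this height (|z−center|=4.640 > r=4); the cylinder at (4, 0) does not reach this height (z outside [1, 7.5]); the cylinder at (9.5, 4) is not intersected at this z (z outside [0, 5]); the cube at (15.5, 6.5) (footprint 11×22) is included at this height (area 242.00 mm²); Taking the union: only the 11×22 cube at (15.5, 6.5) is present, so the union is just that shape — area = 242.00 mm². So its area = 242.00 mm². Layer 28 (z = 6.72): the r=4 sphere contributes a regular 6-gon of circumradius √(4²−2.72²) = 2.933 (area = (6/2)·2.933²·sin(360°/6) = 22.35 mm²); the r=8 cylinder at (4, 0) gives a regular 6-gon of circumradius 8 (constant along its height) (area = (6/2)·8.000²·sin(360°/6) = 166.28 mm²); the cylinder at (9.5, 4) is not intersected at this z (z outside [0, 5]); the cube at (15.5, 6.5) is present — its section is the full 11×22 rectangle (area 242.00 mm²); Taking the union: the regions partially overlap — summed areas 430.62 mm² minus the doubly-counted overlap 22.35 mm² gives 408.28 mm² — area = 408.28 mm². So its area = 408.28 mm². Layer 28 is larger (408.28 vs 242.00 mm²).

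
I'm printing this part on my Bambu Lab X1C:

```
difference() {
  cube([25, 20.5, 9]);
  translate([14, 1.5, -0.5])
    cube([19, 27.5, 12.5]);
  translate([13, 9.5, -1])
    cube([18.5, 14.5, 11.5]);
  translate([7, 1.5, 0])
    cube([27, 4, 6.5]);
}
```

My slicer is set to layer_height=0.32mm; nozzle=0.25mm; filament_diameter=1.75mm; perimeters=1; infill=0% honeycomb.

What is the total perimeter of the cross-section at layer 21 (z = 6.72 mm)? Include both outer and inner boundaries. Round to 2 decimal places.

91.00 mm

At z = 6.72 mm: the cube is present — its section is the full 25×20.5 rectangle (perimeter 91.00 mm); the cube at (14, 1.5) (footprint 19×27.5) is included at this height (perimeter 93.00 mm); the 18.5×14.5 cube at (13, 9.5) contributes its full rectangle (perimeter 66.00 mm); the cube at (7, 1.5) is not intersected at this z (z outside [0, 6.5]); Subtracting the remaining from the first: starting from the 25×20.5 cube, the 19×27.5 cube at (14, 1.5) partially overlaps it — only the 209.00 mm² overlap (of its 522.50 mm²) is removed, clipping the outline; the 18.5×14.5 cube at (13, 9.5) partially overlaps it — only the 11.00 mm² overlap (of its 268.25 mm²) is removed, clipping the outline — boundary = 91.00 mm. Overall, the cross-section is a single solid region. Total boundary length (outer) = 91.00 mm.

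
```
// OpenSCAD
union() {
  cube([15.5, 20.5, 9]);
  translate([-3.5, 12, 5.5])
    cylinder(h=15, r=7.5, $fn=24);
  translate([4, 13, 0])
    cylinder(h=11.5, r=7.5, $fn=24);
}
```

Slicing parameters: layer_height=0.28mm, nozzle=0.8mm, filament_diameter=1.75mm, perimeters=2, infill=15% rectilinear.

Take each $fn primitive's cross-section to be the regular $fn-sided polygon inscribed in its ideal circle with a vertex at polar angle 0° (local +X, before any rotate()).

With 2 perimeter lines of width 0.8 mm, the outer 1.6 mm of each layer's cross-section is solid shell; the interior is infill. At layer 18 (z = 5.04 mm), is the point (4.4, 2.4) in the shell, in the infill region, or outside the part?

At z = 5.04 mm: the cube (footprint 15.5×20.5) is included at this height; the cylinder at (-3.5, 12) is absent (z outside [5.5, 20.5]); the r=7.5 cylinder at (4, 13) contributes a regular 24-gon of circumradius 7.5; Taking the union: the regions partially overlap (shared area 144.03 mm²), so overlapping operands fuse into one piece — 1 connected region. Overall, the cross-section is a single solid region. The nearest boundary edge runs (15.50, 0.00)→(0.00, 0.00); distance from the point to it = 2.40 mm. The point is inside the cross-section and 2.40 mm from the nearest boundary — more than the 1.6 mm shell width (2 × 0.8), so it's in the infill interior.

infill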